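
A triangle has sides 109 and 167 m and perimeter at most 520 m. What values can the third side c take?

58 < c ≤ 244

Triangle inequality alone gives 58 < c < 276.
The perimeter condition gives c ≤ 520 − 109 − 167 = 244.
Intersecting the two: 58 < c ≤ 244.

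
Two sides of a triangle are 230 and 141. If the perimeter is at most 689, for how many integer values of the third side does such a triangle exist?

229

Triangle inequality: 89 < x < 371. Perimeter ≤ 689 gives x ≤ 689 − 230 − 141 = 318.
So 89 < x ≤ 318; integers 90 through 318: 229 values.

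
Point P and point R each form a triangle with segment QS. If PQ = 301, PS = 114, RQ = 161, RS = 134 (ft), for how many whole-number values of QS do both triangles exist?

From triangle PQS: 187 < QS < 415.
From triangle RQS: 27 < QS < 295.
Intersection: 187 < QS < 295, so integers 188 through 294: 107 values.

107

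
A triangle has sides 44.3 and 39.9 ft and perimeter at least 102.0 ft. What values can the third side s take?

Triangle inequality alone gives 4.4 < s < 84.2.
The perimeter condition gives s ≥ 102.0 − 44.3 − 39.9 = 17.8.
Intersecting the two: 17.8 ≤ s < 84.2.

17.8 ≤ s < 84.2 ft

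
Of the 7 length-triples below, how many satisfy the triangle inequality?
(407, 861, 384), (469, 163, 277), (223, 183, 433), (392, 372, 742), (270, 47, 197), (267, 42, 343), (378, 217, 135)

1

(384,407,861): 384+407 ≤ 861 → not valid
(163,277,469): 163+277 ≤ 469 → not valid
(183,223,433): 183+223 ≤ 433 → not valid
(372,392,742): 372+392 > 742 → valid
(47,197,270): 47+197 ≤ 270 → not valid
(42,267,343): 42+267 ≤ 343 → not valid
(135,217,378): 135+217 ≤ 378 → not valid
1 of the 7 triples forms a triangle.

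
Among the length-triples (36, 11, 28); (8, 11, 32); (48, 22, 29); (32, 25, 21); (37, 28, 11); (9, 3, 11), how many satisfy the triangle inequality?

(11,28,36): 11+28 > 36 → valid
(8,11,32): 8+11 ≤ 32 → not valid
(22,29,48): 22+29 > 48 → valid
(21,25,32): 21+25 > 32 → valid
(11,28,37): 11+28 > 37 → valid
(3,9,11): 3+9 > 11 → valid
5 of the 6 triples form a triangle.

5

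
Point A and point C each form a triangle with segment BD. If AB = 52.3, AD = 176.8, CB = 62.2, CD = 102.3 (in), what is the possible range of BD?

From triangle ABD: |52.3 − 176.8| < BD < 52.3 + 176.8, i.e. 124.5 < BD < 229.1.
From triangle CBD: 40.1 < BD < 164.5.
Both must hold, so BD lies in the intersection.

124.5 < BD < 164.5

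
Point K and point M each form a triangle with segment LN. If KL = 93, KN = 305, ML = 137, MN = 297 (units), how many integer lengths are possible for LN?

185

From triangle KLN: 212 < LN < 398.
From triangle MLN: 160 < LN < 434.
Intersection: 212 < LN < 398, so integers 213 through 397: 185 values.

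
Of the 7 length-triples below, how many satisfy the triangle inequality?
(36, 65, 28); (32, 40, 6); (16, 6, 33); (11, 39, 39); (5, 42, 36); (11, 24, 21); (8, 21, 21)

(28,36,65): 28+36 ≤ 65 → not valid
(6,32,40): 6+32 ≤ 40 → not valid
(6,16,33): 6+16 ≤ 33 → not valid
(11,39,39): 11+39 > 39 → valid
(5,36,42): 5+36 ≤ 42 → not valid
(11,21,24): 11+21 > 24 → valid
(8,21,21): 8+21 > 21 → valid
3 of the 7 triples form a triangle.

3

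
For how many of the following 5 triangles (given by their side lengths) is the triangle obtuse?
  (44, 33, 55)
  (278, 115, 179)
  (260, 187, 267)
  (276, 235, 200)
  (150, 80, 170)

(44,33,55): 33²+44² = 3025 = 55² → right
(278,115,179): 115²+179² = 45266 < 77284 = 278² → obtuse
(260,187,267): 187²+260² = 102569 > 71289 = 267² → acute
(276,235,200): 200²+235² = 95225 > 76176 = 276² → acute
(150,80,170): 80²+150² = 28900 = 170² → right
1 of the 5 is obtuse.

1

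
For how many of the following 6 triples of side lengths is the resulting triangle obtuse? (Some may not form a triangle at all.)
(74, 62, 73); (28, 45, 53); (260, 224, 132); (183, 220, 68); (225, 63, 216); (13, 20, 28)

(74,62,73): 62²+73² = 9173 > 5476 = 74² → acute
(28,45,53): 28²+45² = 2809 = 53² → right
(260,224,132): 132²+224² = 67600 = 260² → right
(183,220,68): 68²+183² = 38113 < 48400 = 220² → obtuse
(225,63,216): 63²+216² = 50625 = 225² → right
(13,20,28): 13²+20² = 569 < 784 = 28² → obtuse
2 of the 6 are obtuse.

2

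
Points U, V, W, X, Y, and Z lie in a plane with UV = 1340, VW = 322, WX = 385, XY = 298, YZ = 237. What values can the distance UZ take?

The maximum is all hops collinear in one direction: 1340 + 322 + 385 + 298 + 237 = 2582.
The longest hop is 1340; the others sum to 1242. Folding the others back against it leaves at least 1340 − 1242 = 98.

98 ≤ UZ ≤ 2582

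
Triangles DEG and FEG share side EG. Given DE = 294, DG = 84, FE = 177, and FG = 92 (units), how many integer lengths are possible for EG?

58

From triangle DEG: 210 < EG < 378.
From triangle FEG: 85 < EG < 269.
Intersection: 210 < EG < 269, so integers 211 through 268: 58 values.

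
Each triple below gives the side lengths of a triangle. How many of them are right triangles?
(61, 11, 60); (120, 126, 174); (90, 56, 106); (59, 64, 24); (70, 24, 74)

4

(61,11,60): 11²+60² = 3721 = 61² → right
(120,126,174): 120²+126² = 30276 = 174² → right
(90,56,106): 56²+90² = 11236 = 106² → right
(59,64,24): 24²+59² = 4057 < 4096 = 64² → obtuse
(70,24,74): 24²+70² = 5476 = 74² → right
4 of the 5 are right.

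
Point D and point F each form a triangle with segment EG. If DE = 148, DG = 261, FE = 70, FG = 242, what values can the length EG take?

172 < EG < 312

From triangle DEG: |148 − 261| < EG < 148 + 261, i.e. 113 < EG < 409.
From triangle FEG: 172 < EG < 312.
Both must hold, so EG lies in the intersection.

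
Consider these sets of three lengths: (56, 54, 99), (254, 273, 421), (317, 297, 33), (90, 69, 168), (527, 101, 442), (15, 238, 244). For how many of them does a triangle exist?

(54,56,99): 54+56 > 99 → valid
(254,273,421): 254+273 > 421 → valid
(33,297,317): 33+297 > 317 → valid
(69,90,168): 69+90 ≤ 168 → not valid
(101,442,527): 101+442 > 527 → valid
(15,238,244): 15+238 > 244 → valid
5 of the 6 triples form a triangle.

5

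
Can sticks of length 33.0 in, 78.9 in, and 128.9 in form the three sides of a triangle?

No

The longest side is 128.9, but the other two sum to only 111.9.
111.9 < 128.9, so the triangle inequality fails.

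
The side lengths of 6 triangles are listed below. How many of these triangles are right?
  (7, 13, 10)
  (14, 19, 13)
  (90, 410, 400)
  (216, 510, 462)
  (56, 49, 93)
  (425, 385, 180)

(7,13,10): 7²+10² = 149 < 169 = 13² → obtuse
(14,19,13): 13²+14² = 365 > 361 = 19² → acute
(90,410,400): 90²+400² = 168100 = 410² → right
(216,510,462): 216²+462² = 260100 = 510² → right
(56,49,93): 49²+56² = 5537 < 8649 = 93² → obtuse
(425,385,180): 180²+385² = 180625 = 425² → right
3 of the 6 are right.

3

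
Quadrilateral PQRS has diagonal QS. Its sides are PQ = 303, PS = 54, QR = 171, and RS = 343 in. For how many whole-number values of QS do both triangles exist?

107

From triangle PQS: 249 < QS < 357.
From triangle RQS: 172 < QS < 514.
Intersection: 249 < QS < 357, so integers 250 through 356: 107 values.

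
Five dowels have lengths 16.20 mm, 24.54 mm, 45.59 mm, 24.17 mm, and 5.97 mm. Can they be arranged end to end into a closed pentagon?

A pentagon exists iff every side is shorter than the sum of the others — equivalently, the longest side is less than the sum of the rest.
Longest side 45.59 < 70.88 (sum of the remaining 4), so yes.

Yes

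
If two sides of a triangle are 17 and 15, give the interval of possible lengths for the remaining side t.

2 < t < 32

By the triangle inequality, t must be less than 17 + 15 = 32 and greater than |17 − 15| = 2.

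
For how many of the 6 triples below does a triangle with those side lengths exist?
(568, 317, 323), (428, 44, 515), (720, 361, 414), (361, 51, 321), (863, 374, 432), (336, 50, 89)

(317,323,568): 317+323 > 568 → valid
(44,428,515): 44+428 ≤ 515 → not valid
(361,414,720): 361+414 > 720 → valid
(51,321,361): 51+321 > 361 → valid
(374,432,863): 374+432 ≤ 863 → not valid
(50,89,336): 50+89 ≤ 336 → not valid
3 of the 6 triples form a triangle.

3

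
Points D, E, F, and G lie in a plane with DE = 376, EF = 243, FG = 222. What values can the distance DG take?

0 ≤ DG ≤ 841

The maximum is all hops collinear in one direction: 376 + 243 + 222 = 841.
The longest hop is 376; the others sum to 465. Since 376 ≤ 465, the path can fold back on itself completely, so the minimum distance is 0.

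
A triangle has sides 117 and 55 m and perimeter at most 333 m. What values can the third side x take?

62 < x ≤ 161 m

Triangle inequality alone gives 62 < x < 172.
The perimeter condition gives x ≤ 333 − 117 − 55 = 161.
Intersecting the two: 62 < x ≤ 161.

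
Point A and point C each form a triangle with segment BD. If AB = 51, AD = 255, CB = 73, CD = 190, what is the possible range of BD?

From triangle ABD: |51 − 255| < BD < 51 + 255, i.e. 204 < BD < 306.
From triangle CBD: 117 < BD < 263.
Both must hold, so BD lies in the intersection.

204 < BD < 263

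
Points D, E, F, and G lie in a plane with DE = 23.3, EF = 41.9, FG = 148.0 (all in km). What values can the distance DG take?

82.8 ≤ DG ≤ 213.2 km

The maximum is all hops collinear in one direction: 23.3 + 41.9 + 148.0 = 213.2.
The longest hop is 148.0; the others sum to 65.2. Folding the others back against it leaves at least 148.0 − 65.2 = 82.8.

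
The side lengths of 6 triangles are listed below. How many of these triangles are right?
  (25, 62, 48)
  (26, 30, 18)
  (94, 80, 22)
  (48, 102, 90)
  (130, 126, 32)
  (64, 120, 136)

(25,62,48): 25²+48² = 2929 < 3844 = 62² → obtuse
(26,30,18): 18²+26² = 1000 > 900 = 30² → acute
(94,80,22): 22²+80² = 6884 < 8836 = 94² → obtuse
(48,102,90): 48²+90² = 10404 = 102² → right
(130,126,32): 32²+126² = 16900 = 130² → right
(64,120,136): 64²+120² = 18496 = 136² → right
3 of the 6 are right.

3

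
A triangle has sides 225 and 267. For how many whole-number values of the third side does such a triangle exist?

The third side lies in the open interval (42, 492).
Integers from 43 to 491 inclusive: 491 − 43 + 1 = 449.

449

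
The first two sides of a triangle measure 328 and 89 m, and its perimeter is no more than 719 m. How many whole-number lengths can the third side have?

63

Triangle inequality: 239 < x < 417. Perimeter ≤ 719 gives x ≤ 719 − 328 − 89 = 302.
So 239 < x ≤ 302; integers 240 through 302: 63 values.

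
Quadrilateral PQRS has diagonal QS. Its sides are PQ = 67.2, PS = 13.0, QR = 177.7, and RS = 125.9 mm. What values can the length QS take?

54.2 < QS < 80.2

From triangle PQS: |67.2 − 13.0| < QS < 67.2 + 13.0, i.e. 54.2 < QS < 80.2.
From triangle RQS: 51.8 < QS < 303.6.
Both must hold, so QS lies in the intersection.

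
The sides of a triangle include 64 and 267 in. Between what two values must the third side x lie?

203 < x < 331

By the triangle inequality, x must be less than 64 + 267 = 331 and greater than |64 − 267| = 203.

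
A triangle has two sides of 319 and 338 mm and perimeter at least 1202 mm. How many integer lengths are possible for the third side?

Triangle inequality: 19 < x < 657. Perimeter ≥ 1202 gives x ≥ 1202 − 319 − 338 = 545.
So 545 ≤ x < 657; integers 545 through 656: 112 values.

112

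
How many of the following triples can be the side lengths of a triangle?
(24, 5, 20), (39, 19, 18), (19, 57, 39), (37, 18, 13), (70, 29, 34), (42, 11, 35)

3

(5,20,24): 5+20 > 24 → valid
(18,19,39): 18+19 ≤ 39 → not valid
(19,39,57): 19+39 > 57 → valid
(13,18,37): 13+18 ≤ 37 → not valid
(29,34,70): 29+34 ≤ 70 → not valid
(11,35,42): 11+35 > 42 → valid
3 of the 6 triples form a triangle.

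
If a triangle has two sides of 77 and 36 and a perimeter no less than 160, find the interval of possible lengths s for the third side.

Triangle inequality alone gives 41 < s < 113.
The perimeter condition gives s ≥ 160 − 77 − 36 = 47.
Intersecting the two: 47 ≤ s < 113.

47 ≤ s < 113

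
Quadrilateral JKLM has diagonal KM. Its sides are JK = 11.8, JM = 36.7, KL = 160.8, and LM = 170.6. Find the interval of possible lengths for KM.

24.9 < KM < 48.5

From triangle JKM: |11.8 − 36.7| < KM < 11.8 + 36.7, i.e. 24.9 < KM < 48.5.
From triangle LKM: 9.8 < KM < 331.4.
Both must hold, so KM lies in the intersection.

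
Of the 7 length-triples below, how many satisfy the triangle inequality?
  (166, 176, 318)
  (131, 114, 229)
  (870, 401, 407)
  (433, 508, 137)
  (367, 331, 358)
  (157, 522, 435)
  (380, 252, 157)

(166,176,318): 166+176 > 318 → valid
(114,131,229): 114+131 > 229 → valid
(401,407,870): 401+407 ≤ 870 → not valid
(137,433,508): 137+433 > 508 → valid
(331,358,367): 331+358 > 367 → valid
(157,435,522): 157+435 > 522 → valid
(157,252,380): 157+252 > 380 → valid
6 of the 7 triples form a triangle.

6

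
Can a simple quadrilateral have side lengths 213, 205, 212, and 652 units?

No

For a quadrilateral, each side must be shorter than the sum of the others.
Here the longest side is 652, but the remaining 3 sides sum to only 630.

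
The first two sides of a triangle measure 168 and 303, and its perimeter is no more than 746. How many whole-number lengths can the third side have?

Triangle inequality: 135 < x < 471. Perimeter ≤ 746 gives x ≤ 746 − 168 − 303 = 275.
So 135 < x ≤ 275; integers 136 through 275: 140 values.

140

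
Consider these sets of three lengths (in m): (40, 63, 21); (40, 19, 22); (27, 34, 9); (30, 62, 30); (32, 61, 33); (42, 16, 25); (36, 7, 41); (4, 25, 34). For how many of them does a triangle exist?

(21,40,63): 21+40 ≤ 63 → not valid
(19,22,40): 19+22 > 40 → valid
(9,27,34): 9+27 > 34 → valid
(30,30,62): 30+30 ≤ 62 → not valid
(32,33,61): 32+33 > 61 → valid
(16,25,42): 16+25 ≤ 42 → not valid
(7,36,41): 7+36 > 41 → valid
(4,25,34): 4+25 ≤ 34 → not valid
4 of the 8 triples form a triangle.

4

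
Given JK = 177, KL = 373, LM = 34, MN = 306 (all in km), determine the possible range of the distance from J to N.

0 ≤ JN ≤ 890 km

The maximum is all hops collinear in one direction: 177 + 373 + 34 + 306 = 890.
The longest hop is 373; the others sum to 517. Since 373 ≤ 517, the path can fold back on itself completely, so the minimum distance is 0.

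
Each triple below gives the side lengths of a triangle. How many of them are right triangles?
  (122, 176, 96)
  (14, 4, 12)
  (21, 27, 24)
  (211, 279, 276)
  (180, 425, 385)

(122,176,96): 96²+122² = 24100 < 30976 = 176² → obtuse
(14,4,12): 4²+12² = 160 < 196 = 14² → obtuse
(21,27,24): 21²+24² = 1017 > 729 = 27² → acute
(211,279,276): 211²+276² = 120697 > 77841 = 279² → acute
(180,425,385): 180²+385² = 180625 = 425² → right
1 of the 5 is right.

1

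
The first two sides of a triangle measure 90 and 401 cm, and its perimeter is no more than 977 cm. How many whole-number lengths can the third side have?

175

Triangle inequality: 311 < x < 491. Perimeter ≤ 977 gives x ≤ 977 − 90 − 401 = 486.
So 311 < x ≤ 486; integers 312 through 486: 175 values.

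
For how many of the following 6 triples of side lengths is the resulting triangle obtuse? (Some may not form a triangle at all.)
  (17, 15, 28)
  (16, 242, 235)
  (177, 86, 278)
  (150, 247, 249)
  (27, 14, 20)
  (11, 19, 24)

4

(17,15,28): 15²+17² = 514 < 784 = 28² → obtuse
(16,242,235): 16²+235² = 55481 < 58564 = 242² → obtuse
(177,86,278): 86+177 ≤ 278, not a triangle
(150,247,249): 150²+247² = 83509 > 62001 = 249² → acute
(27,14,20): 14²+20² = 596 < 729 = 27² → obtuse
(11,19,24): 11²+19² = 482 < 576 = 24² → obtuse
4 of the 6 are obtuse.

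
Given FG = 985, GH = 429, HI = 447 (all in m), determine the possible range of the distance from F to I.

The maximum is all hops collinear in one direction: 985 + 429 + 447 = 1861.
The longest hop is 985; the others sum to 876. Folding the others back against it leaves at least 985 − 876 = 109.

109 ≤ FI ≤ 1861 m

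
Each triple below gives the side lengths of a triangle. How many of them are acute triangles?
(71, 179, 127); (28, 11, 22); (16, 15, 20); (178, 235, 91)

(71,179,127): 71²+127² = 21170 < 32041 = 179² → obtuse
(28,11,22): 11²+22² = 605 < 784 = 28² → obtuse
(16,15,20): 15²+16² = 481 > 400 = 20² → acute
(178,235,91): 91²+178² = 39965 < 55225 = 235² → obtuse
1 of the 4 is acute.

1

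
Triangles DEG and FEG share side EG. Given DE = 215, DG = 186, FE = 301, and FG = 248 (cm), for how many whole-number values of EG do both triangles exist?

347

From triangle DEG: 29 < EG < 401.
From triangle FEG: 53 < EG < 549.
Intersection: 53 < EG < 401, so integers 54 through 400: 347 values.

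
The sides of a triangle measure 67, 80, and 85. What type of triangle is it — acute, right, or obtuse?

acute

Compare the square of the longest side to the sum of squares of the other two: 67² + 80² = 10889 > 7225 = 85².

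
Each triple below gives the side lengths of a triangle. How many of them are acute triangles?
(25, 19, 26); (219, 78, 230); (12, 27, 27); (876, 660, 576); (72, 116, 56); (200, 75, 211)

(25,19,26): 19²+25² = 986 > 676 = 26² → acute
(219,78,230): 78²+219² = 54045 > 52900 = 230² → acute
(12,27,27): 12²+27² = 873 > 729 = 27² → acute
(876,660,576): 576²+660² = 767376 = 876² → right
(72,116,56): 56²+72² = 8320 < 13456 = 116² → obtuse
(200,75,211): 75²+200² = 45625 > 44521 = 211² → acute
4 of the 6 are acute.

4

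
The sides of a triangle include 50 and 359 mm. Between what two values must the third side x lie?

By the triangle inequality, x must be less than 50 + 359 = 409 and greater than |50 − 359| = 309.

309 < x < 409 (mm)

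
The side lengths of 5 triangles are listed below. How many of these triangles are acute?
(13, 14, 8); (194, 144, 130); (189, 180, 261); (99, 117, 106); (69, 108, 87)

3

(13,14,8): 8²+13² = 233 > 196 = 14² → acute
(194,144,130): 130²+144² = 37636 = 194² → right
(189,180,261): 180²+189² = 68121 = 261² → right
(99,117,106): 99²+106² = 21037 > 13689 = 117² → acute
(69,108,87): 69²+87² = 12330 > 11664 = 108² → acute
3 of the 5 are acute.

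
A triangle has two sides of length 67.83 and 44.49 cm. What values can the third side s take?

23.34 < s < 112.32

By the triangle inequality, s must be less than 67.83 + 44.49 = 112.32 and greater than |67.83 − 44.49| = 23.34.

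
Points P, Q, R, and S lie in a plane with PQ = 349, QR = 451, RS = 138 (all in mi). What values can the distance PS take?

0 ≤ PS ≤ 938 mi

The maximum is all hops collinear in one direction: 349 + 451 + 138 = 938.
The longest hop is 451; the others sum to 487. Since 451 ≤ 487, the path can fold back on itself completely, so the minimum distance is 0.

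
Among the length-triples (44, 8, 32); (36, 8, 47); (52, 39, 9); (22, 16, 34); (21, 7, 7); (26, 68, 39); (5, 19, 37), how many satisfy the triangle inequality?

1

(8,32,44): 8+32 ≤ 44 → not valid
(8,36,47): 8+36 ≤ 47 → not valid
(9,39,52): 9+39 ≤ 52 → not valid
(16,22,34): 16+22 > 34 → valid
(7,7,21): 7+7 ≤ 21 → not valid
(26,39,68): 26+39 ≤ 68 → not valid
(5,19,37): 5+19 ≤ 37 → not valid
1 of the 7 triples forms a triangle.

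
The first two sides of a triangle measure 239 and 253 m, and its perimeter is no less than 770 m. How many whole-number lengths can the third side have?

Triangle inequality: 14 < x < 492. Perimeter ≥ 770 gives x ≥ 770 − 239 − 253 = 278.
So 278 ≤ x < 492; integers 278 through 491: 214 values.

214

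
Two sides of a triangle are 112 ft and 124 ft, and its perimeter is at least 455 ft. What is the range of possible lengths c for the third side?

219 ≤ c < 236

Triangle inequality alone gives 12 < c < 236.
The perimeter condition gives c ≥ 455 − 112 − 124 = 219.
Intersecting the two: 219 ≤ c < 236.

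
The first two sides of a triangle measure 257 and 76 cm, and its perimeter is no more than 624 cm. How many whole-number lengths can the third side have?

110

Triangle inequality: 181 < x < 333. Perimeter ≤ 624 gives x ≤ 624 − 257 − 76 = 291.
So 181 < x ≤ 291; integers 182 through 291: 110 values.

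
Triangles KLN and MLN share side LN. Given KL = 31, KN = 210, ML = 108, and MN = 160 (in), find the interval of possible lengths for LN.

From triangle KLN: |31 − 210| < LN < 31 + 210, i.e. 179 < LN < 241.
From triangle MLN: 52 < LN < 268.
Both must hold, so LN lies in the intersection.

179 < LN < 241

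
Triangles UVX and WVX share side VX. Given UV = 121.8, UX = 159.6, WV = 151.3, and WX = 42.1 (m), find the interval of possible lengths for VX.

109.2 < VX < 193.4

From triangle UVX: |121.8 − 159.6| < VX < 121.8 + 159.6, i.e. 37.8 < VX < 281.4.
From triangle WVX: 109.2 < VX < 193.4.
Both must hold, so VX lies in the intersection.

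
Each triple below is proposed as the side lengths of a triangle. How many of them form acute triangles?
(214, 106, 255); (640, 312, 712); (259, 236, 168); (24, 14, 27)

2

(214,106,255): 106²+214² = 57032 < 65025 = 255² → obtuse
(640,312,712): 312²+640² = 506944 = 712² → right
(259,236,168): 168²+236² = 83920 > 67081 = 259² → acute
(24,14,27): 14²+24² = 772 > 729 = 27² → acute
2 of the 4 are acute.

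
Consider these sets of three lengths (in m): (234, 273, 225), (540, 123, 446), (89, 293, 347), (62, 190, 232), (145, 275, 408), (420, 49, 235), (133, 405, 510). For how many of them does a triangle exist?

6

(225,234,273): 225+234 > 273 → valid
(123,446,540): 123+446 > 540 → valid
(89,293,347): 89+293 > 347 → valid
(62,190,232): 62+190 > 232 → valid
(145,275,408): 145+275 > 408 → valid
(49,235,420): 49+235 ≤ 420 → not valid
(133,405,510): 133+405 > 510 → valid
6 of the 7 triples form a triangle.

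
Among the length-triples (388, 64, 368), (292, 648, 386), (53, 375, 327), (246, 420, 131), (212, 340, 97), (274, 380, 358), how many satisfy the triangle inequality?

4

(64,368,388): 64+368 > 388 → valid
(292,386,648): 292+386 > 648 → valid
(53,327,375): 53+327 > 375 → valid
(131,246,420): 131+246 ≤ 420 → not valid
(97,212,340): 97+212 ≤ 340 → not valid
(274,358,380): 274+358 > 380 → valid
4 of the 6 triples form a triangle.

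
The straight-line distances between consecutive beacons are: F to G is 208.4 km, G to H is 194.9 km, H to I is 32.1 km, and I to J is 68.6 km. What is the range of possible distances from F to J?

The maximum is all hops collinear in one direction: 208.4 + 194.9 + 32.1 + 68.6 = 504.0.
The longest hop is 208.4; the others sum to 295.6. Since 208.4 ≤ 295.6, the path can fold back on itself completely, so the minimum distance is 0.

0 ≤ FJ ≤ 504.0 km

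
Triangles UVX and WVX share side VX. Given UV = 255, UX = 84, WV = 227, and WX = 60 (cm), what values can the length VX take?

From triangle UVX: |255 − 84| < VX < 255 + 84, i.e. 171 < VX < 339.
From triangle WVX: 167 < VX < 287.
Both must hold, so VX lies in the intersection.

171 < VX < 287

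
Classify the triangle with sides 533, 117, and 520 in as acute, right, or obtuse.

right

Compare the square of the longest side to the sum of squares of the other two: 117² + 520² = 284089 = 533².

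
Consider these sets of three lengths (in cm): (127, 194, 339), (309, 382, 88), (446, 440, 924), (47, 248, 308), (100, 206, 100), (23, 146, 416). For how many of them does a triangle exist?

1

(127,194,339): 127+194 ≤ 339 → not valid
(88,309,382): 88+309 > 382 → valid
(440,446,924): 440+446 ≤ 924 → not valid
(47,248,308): 47+248 ≤ 308 → not valid
(100,100,206): 100+100 ≤ 206 → not valid
(23,146,416): 23+146 ≤ 416 → not valid
1 of the 6 triples forms a triangle.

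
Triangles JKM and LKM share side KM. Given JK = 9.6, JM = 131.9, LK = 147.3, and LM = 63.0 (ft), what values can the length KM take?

From triangle JKM: |9.6 − 131.9| < KM < 9.6 + 131.9, i.e. 122.3 < KM < 141.5.
From triangle LKM: 84.3 < KM < 210.3.
Both must hold, so KM lies in the intersection.

122.3 < KM < 141.5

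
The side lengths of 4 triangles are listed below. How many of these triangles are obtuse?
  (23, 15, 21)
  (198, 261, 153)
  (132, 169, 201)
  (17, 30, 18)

2

(23,15,21): 15²+21² = 666 > 529 = 23² → acute
(198,261,153): 153²+198² = 62613 < 68121 = 261² → obtuse
(132,169,201): 132²+169² = 45985 > 40401 = 201² → acute
(17,30,18): 17²+18² = 613 < 900 = 30² → obtuse
2 of the 4 are obtuse.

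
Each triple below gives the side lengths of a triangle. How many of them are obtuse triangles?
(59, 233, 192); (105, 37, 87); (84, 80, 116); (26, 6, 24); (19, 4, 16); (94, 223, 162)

(59,233,192): 59²+192² = 40345 < 54289 = 233² → obtuse
(105,37,87): 37²+87² = 8938 < 11025 = 105² → obtuse
(84,80,116): 80²+84² = 13456 = 116² → right
(26,6,24): 6²+24² = 612 < 676 = 26² → obtuse
(19,4,16): 4²+16² = 272 < 361 = 19² → obtuse
(94,223,162): 94²+162² = 35080 < 49729 = 223² → obtuse
5 of the 6 are obtuse.

5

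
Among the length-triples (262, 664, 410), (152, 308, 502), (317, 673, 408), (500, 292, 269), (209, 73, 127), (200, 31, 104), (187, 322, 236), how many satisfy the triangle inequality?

4

(262,410,664): 262+410 > 664 → valid
(152,308,502): 152+308 ≤ 502 → not valid
(317,408,673): 317+408 > 673 → valid
(269,292,500): 269+292 > 500 → valid
(73,127,209): 73+127 ≤ 209 → not valid
(31,104,200): 31+104 ≤ 200 → not valid
(187,236,322): 187+236 > 322 → valid
4 of the 7 triples form a triangle.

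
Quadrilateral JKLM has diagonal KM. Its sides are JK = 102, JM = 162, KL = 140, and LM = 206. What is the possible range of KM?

66 < KM < 264

From triangle JKM: |102 − 162| < KM < 102 + 162, i.e. 60 < KM < 264.
From triangle LKM: 66 < KM < 346.
Both must hold, so KM lies in the intersection.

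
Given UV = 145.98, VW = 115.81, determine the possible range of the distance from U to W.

30.17 ≤ UW ≤ 261.79

By the triangle inequality, |145.98 − 115.81| ≤ UW ≤ 145.98 + 115.81.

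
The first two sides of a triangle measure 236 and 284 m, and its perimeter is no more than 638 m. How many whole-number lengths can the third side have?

70

Triangle inequality: 48 < x < 520. Perimeter ≤ 638 gives x ≤ 638 − 236 − 284 = 118.
So 48 < x ≤ 118; integers 49 through 118: 70 values.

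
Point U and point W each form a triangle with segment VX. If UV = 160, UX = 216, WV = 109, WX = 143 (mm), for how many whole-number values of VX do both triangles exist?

195

From triangle UVX: 56 < VX < 376.
From triangle WVX: 34 < VX < 252.
Intersection: 56 < VX < 252, so integers 57 through 251: 195 values.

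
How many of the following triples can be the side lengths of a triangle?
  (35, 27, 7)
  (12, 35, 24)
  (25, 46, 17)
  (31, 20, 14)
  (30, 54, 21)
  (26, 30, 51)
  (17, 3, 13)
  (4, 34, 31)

(7,27,35): 7+27 ≤ 35 → not valid
(12,24,35): 12+24 > 35 → valid
(17,25,46): 17+25 ≤ 46 → not valid
(14,20,31): 14+20 > 31 → valid
(21,30,54): 21+30 ≤ 54 → not valid
(26,30,51): 26+30 > 51 → valid
(3,13,17): 3+13 ≤ 17 → not valid
(4,31,34): 4+31 > 34 → valid
4 of the 8 triples form a triangle.

4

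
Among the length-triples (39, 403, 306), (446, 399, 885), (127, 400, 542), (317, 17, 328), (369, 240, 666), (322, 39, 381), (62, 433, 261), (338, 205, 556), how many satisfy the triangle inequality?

(39,306,403): 39+306 ≤ 403 → not valid
(399,446,885): 399+446 ≤ 885 → not valid
(127,400,542): 127+400 ≤ 542 → not valid
(17,317,328): 17+317 > 328 → valid
(240,369,666): 240+369 ≤ 666 → not valid
(39,322,381): 39+322 ≤ 381 → not valid
(62,261,433): 62+261 ≤ 433 → not valid
(205,338,556): 205+338 ≤ 556 → not valid
1 of the 8 triples forms a triangle.

1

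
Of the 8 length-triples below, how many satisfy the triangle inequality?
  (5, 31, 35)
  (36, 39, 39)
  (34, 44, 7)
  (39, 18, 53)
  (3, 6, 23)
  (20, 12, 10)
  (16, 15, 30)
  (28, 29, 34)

6

(5,31,35): 5+31 > 35 → valid
(36,39,39): 36+39 > 39 → valid
(7,34,44): 7+34 ≤ 44 → not valid
(18,39,53): 18+39 > 53 → valid
(3,6,23): 3+6 ≤ 23 → not valid
(10,12,20): 10+12 > 20 → valid
(15,16,30): 15+16 > 30 → valid
(28,29,34): 28+29 > 34 → valid
6 of the 8 triples form a triangle.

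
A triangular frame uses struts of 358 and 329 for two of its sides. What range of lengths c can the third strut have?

By the triangle inequality, c must be less than 358 + 329 = 687 and greater than |358 − 329| = 29.

29 < c < 687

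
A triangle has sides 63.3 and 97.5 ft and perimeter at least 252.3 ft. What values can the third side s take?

91.5 ≤ s < 160.8 ft

Triangle inequality alone gives 34.2 < s < 160.8.
The perimeter condition gives s ≥ 252.3 − 63.3 − 97.5 = 91.5.
Intersecting the two: 91.5 ≤ s < 160.8.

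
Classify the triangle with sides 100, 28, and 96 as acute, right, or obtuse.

Compare the square of the longest side to the sum of squares of the other two: 28² + 96² = 10000 = 100².

right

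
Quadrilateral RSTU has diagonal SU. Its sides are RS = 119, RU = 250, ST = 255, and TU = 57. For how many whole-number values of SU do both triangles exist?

From triangle RSU: 131 < SU < 369.
From triangle TSU: 198 < SU < 312.
Intersection: 198 < SU < 312, so integers 199 through 311: 113 values.

113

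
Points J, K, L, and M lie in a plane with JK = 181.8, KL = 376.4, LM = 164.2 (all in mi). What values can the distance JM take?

The maximum is all hops collinear in one direction: 181.8 + 376.4 + 164.2 = 722.4.
The longest hop is 376.4; the others sum to 346.0. Folding the others back against it leaves at least 376.4 − 346.0 = 30.4.

30.4 ≤ JM ≤ 722.4 mi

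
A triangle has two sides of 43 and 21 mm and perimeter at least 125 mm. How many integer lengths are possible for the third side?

Triangle inequality: 22 < x < 64. Perimeter ≥ 125 gives x ≥ 125 − 43 − 21 = 61.
So 61 ≤ x < 64; integers 61 through 63: 3 values.

3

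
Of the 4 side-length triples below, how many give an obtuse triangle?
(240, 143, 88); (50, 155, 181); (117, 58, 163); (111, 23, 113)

(240,143,88): 88+143 ≤ 240, not a triangle
(50,155,181): 50²+155² = 26525 < 32761 = 181² → obtuse
(117,58,163): 58²+117² = 17053 < 26569 = 163² → obtuse
(111,23,113): 23²+111² = 12850 > 12769 = 113² → acute
2 of the 4 are obtuse.

2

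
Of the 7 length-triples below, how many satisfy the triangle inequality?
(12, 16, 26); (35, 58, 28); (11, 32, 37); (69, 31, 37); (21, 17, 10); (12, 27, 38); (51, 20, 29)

(12,16,26): 12+16 > 26 → valid
(28,35,58): 28+35 > 58 → valid
(11,32,37): 11+32 > 37 → valid
(31,37,69): 31+37 ≤ 69 → not valid
(10,17,21): 10+17 > 21 → valid
(12,27,38): 12+27 > 38 → valid
(20,29,51): 20+29 ≤ 51 → not valid
5 of the 7 triples form a triangle.

5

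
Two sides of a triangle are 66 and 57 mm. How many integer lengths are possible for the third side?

The third side lies in the open interval (9, 123).
Integers from 10 to 122 inclusive: 122 − 10 + 1 = 113.

113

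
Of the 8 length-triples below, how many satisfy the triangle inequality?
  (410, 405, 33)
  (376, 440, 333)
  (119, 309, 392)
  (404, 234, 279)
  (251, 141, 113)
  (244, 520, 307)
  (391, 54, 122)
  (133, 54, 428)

6

(33,405,410): 33+405 > 410 → valid
(333,376,440): 333+376 > 440 → valid
(119,309,392): 119+309 > 392 → valid
(234,279,404): 234+279 > 404 → valid
(113,141,251): 113+141 > 251 → valid
(244,307,520): 244+307 > 520 → valid
(54,122,391): 54+122 ≤ 391 → not valid
(54,133,428): 54+133 ≤ 428 → not valid
6 of the 8 triples form a triangle.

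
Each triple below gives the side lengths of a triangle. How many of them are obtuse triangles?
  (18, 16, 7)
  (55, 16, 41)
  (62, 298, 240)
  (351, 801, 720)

(18,16,7): 7²+16² = 305 < 324 = 18² → obtuse
(55,16,41): 16²+41² = 1937 < 3025 = 55² → obtuse
(62,298,240): 62²+240² = 61444 < 88804 = 298² → obtuse
(351,801,720): 351²+720² = 641601 = 801² → right
3 of the 4 are obtuse.

3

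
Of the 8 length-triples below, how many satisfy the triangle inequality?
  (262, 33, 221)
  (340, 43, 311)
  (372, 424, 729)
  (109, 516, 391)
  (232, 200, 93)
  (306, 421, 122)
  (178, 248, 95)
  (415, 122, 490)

(33,221,262): 33+221 ≤ 262 → not valid
(43,311,340): 43+311 > 340 → valid
(372,424,729): 372+424 > 729 → valid
(109,391,516): 109+391 ≤ 516 → not valid
(93,200,232): 93+200 > 232 → valid
(122,306,421): 122+306 > 421 → valid
(95,178,248): 95+178 > 248 → valid
(122,415,490): 122+415 > 490 → valid
6 of the 8 triples form a triangle.

6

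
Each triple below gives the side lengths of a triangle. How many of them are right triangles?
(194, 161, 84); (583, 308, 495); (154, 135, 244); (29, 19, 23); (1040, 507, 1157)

(194,161,84): 84²+161² = 32977 < 37636 = 194² → obtuse
(583,308,495): 308²+495² = 339889 = 583² → right
(154,135,244): 135²+154² = 41941 < 59536 = 244² → obtuse
(29,19,23): 19²+23² = 890 > 841 = 29² → acute
(1040,507,1157): 507²+1040² = 1338649 = 1157² → right
2 of the 5 are right.

2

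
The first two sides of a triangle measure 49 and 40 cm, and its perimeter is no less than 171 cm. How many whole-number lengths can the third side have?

7

Triangle inequality: 9 < x < 89. Perimeter ≥ 171 gives x ≥ 171 − 49 − 40 = 82.
So 82 ≤ x < 89; integers 82 through 88: 7 values.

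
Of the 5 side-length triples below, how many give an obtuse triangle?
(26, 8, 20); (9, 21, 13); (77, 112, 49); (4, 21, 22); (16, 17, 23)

(26,8,20): 8²+20² = 464 < 676 = 26² → obtuse
(9,21,13): 9²+13² = 250 < 441 = 21² → obtuse
(77,112,49): 49²+77² = 8330 < 12544 = 112² → obtuse
(4,21,22): 4²+21² = 457 < 484 = 22² → obtuse
(16,17,23): 16²+17² = 545 > 529 = 23² → acute
4 of the 5 are obtuse.

4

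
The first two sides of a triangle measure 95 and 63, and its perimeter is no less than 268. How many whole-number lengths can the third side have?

Triangle inequality: 32 < x < 158. Perimeter ≥ 268 gives x ≥ 268 − 95 − 63 = 110.
So 110 ≤ x < 158; integers 110 through 157: 48 values.

48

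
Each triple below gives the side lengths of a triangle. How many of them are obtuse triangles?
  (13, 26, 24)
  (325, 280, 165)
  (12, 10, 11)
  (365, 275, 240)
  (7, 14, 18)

1

(13,26,24): 13²+24² = 745 > 676 = 26² → acute
(325,280,165): 165²+280² = 105625 = 325² → right
(12,10,11): 10²+11² = 221 > 144 = 12² → acute
(365,275,240): 240²+275² = 133225 = 365² → right
(7,14,18): 7²+14² = 245 < 324 = 18² → obtuse
1 of the 5 is obtuse.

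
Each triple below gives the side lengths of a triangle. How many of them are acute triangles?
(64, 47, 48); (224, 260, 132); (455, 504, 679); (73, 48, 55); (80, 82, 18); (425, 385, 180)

(64,47,48): 47²+48² = 4513 > 4096 = 64² → acute
(224,260,132): 132²+224² = 67600 = 260² → right
(455,504,679): 455²+504² = 461041 = 679² → right
(73,48,55): 48²+55² = 5329 = 73² → right
(80,82,18): 18²+80² = 6724 = 82² → right
(425,385,180): 180²+385² = 180625 = 425² → right
1 of the 6 is acute.

1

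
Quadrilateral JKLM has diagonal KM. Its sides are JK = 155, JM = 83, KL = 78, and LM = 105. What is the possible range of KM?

72 < KM < 183

From triangle JKM: |155 − 83| < KM < 155 + 83, i.e. 72 < KM < 238.
From triangle LKM: 27 < KM < 183.
Both must hold, so KM lies in the intersection.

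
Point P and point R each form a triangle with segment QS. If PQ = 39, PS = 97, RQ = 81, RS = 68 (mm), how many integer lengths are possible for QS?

From triangle PQS: 58 < QS < 136.
From triangle RQS: 13 < QS < 149.
Intersection: 58 < QS < 136, so integers 59 through 135: 77 values.

77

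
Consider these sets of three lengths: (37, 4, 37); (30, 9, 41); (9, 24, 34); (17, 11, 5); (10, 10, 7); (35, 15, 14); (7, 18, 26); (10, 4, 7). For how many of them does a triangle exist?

(4,37,37): 4+37 > 37 → valid
(9,30,41): 9+30 ≤ 41 → not valid
(9,24,34): 9+24 ≤ 34 → not valid
(5,11,17): 5+11 ≤ 17 → not valid
(7,10,10): 7+10 > 10 → valid
(14,15,35): 14+15 ≤ 35 → not valid
(7,18,26): 7+18 ≤ 26 → not valid
(4,7,10): 4+7 > 10 → valid
3 of the 8 triples form a triangle.

3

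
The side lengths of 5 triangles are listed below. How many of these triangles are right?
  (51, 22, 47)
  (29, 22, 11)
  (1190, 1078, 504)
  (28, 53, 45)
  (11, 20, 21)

(51,22,47): 22²+47² = 2693 > 2601 = 51² → acute
(29,22,11): 11²+22² = 605 < 841 = 29² → obtuse
(1190,1078,504): 504²+1078² = 1416100 = 1190² → right
(28,53,45): 28²+45² = 2809 = 53² → right
(11,20,21): 11²+20² = 521 > 441 = 21² → acute
2 of the 5 are right.

2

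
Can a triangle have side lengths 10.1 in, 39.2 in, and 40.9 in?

The longest side is 40.9, and the other two sum to 49.3.
Since 49.3 > 40.9, the triangle inequality holds.

Yes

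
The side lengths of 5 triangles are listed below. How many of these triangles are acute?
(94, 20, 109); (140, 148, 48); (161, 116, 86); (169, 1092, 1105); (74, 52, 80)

1

(94,20,109): 20²+94² = 9236 < 11881 = 109² → obtuse
(140,148,48): 48²+140² = 21904 = 148² → right
(161,116,86): 86²+116² = 20852 < 25921 = 161² → obtuse
(169,1092,1105): 169²+1092² = 1221025 = 1105² → right
(74,52,80): 52²+74² = 8180 > 6400 = 80² → acute
1 of the 5 is acute.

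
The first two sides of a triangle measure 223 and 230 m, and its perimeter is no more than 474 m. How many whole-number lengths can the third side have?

Triangle inequality: 7 < x < 453. Perimeter ≤ 474 gives x ≤ 474 − 223 − 230 = 21.
So 7 < x ≤ 21; integers 8 through 21: 14 values.

14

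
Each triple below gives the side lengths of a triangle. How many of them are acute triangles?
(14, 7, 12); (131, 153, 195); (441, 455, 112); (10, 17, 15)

(14,7,12): 7²+12² = 193 < 196 = 14² → obtuse
(131,153,195): 131²+153² = 40570 > 38025 = 195² → acute
(441,455,112): 112²+441² = 207025 = 455² → right
(10,17,15): 10²+15² = 325 > 289 = 17² → acute
2 of the 4 are acute.

2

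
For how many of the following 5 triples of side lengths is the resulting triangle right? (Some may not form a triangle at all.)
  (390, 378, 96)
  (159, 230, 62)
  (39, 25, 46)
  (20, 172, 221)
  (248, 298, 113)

(390,378,96): 96²+378² = 152100 = 390² → right
(159,230,62): 62+159 ≤ 230, not a triangle
(39,25,46): 25²+39² = 2146 > 2116 = 46² → acute
(20,172,221): 20+172 ≤ 221, not a triangle
(248,298,113): 113²+248² = 74273 < 88804 = 298² → obtuse
1 of the 5 is right.

1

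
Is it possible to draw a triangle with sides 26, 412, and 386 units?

No

The two shorter sides sum to 412, exactly equal to the longest side 412.
That gives only a degenerate (flat) triangle — the inequality must be strict.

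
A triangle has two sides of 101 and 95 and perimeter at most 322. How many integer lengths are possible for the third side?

120

Triangle inequality: 6 < x < 196. Perimeter ≤ 322 gives x ≤ 322 − 101 − 95 = 126.
So 6 < x ≤ 126; integers 7 through 126: 120 values.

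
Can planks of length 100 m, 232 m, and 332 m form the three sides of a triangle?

No

The two shorter sides sum to 332, exactly equal to the longest side 332.
That gives only a degenerate (flat) triangle — the inequality must be strict.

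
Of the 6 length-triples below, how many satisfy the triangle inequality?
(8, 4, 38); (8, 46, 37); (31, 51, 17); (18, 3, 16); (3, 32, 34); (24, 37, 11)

2

(4,8,38): 4+8 ≤ 38 → not valid
(8,37,46): 8+37 ≤ 46 → not valid
(17,31,51): 17+31 ≤ 51 → not valid
(3,16,18): 3+16 > 18 → valid
(3,32,34): 3+32 > 34 → valid
(11,24,37): 11+24 ≤ 37 → not valid
2 of the 6 triples form a triangle.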